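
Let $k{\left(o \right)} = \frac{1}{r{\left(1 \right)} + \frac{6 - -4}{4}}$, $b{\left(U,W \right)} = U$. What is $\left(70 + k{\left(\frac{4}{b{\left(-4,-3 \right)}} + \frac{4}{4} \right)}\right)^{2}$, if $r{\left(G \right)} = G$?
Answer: $\frac{242064}{49} \approx 4940.1$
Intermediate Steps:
$k{\left(o \right)} = \frac{2}{7}$ ($k{\left(o \right)} = \frac{1}{1 + \frac{6 - -4}{4}} = \frac{1}{1 + \left(6 + 4\right) \frac{1}{4}} = \frac{1}{1 + 10 \cdot \frac{1}{4}} = \frac{1}{1 + \frac{5}{2}} = \frac{1}{\frac{7}{2}} = \frac{2}{7}$)
$\left(70 + k{\left(\frac{4}{b{\left(-4,-3 \right)}} + \frac{4}{4} \right)}\right)^{2} = \left(70 + \frac{2}{7}\right)^{2} = \left(\frac{492}{7}\right)^{2} = \frac{242064}{49}$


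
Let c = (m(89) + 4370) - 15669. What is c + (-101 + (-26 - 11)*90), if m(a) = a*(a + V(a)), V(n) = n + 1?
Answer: 1201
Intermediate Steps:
V(n) = 1 + n
m(a) = a*(1 + 2*a) (m(a) = a*(a + (1 + a)) = a*(1 + 2*a))
c = 4632 (c = (89*(1 + 2*89) + 4370) - 15669 = (89*(1 + 178) + 4370) - 15669 = (89*179 + 4370) - 15669 = (15931 + 4370) - 15669 = 20301 - 15669 = 4632)
c + (-101 + (-26 - 11)*90) = 4632 + (-101 + (-26 - 11)*90) = 4632 + (-101 - 37*90) = 4632 + (-101 - 3330) = 4632 - 3431 = 1201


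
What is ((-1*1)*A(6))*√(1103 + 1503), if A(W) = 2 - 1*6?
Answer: 4*√2606 ≈ 204.20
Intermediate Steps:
A(W) = -4 (A(W) = 2 - 6 = -4)
((-1*1)*A(6))*√(1103 + 1503) = (-1*1*(-4))*√(1103 + 1503) = (-1*(-4))*√2606 = 4*√2606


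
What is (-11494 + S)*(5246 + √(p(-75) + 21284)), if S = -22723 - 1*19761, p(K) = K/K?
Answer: -283168588 - 161934*√2365 ≈ -2.9104e+8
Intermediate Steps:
p(K) = 1
S = -42484 (S = -22723 - 19761 = -42484)
(-11494 + S)*(5246 + √(p(-75) + 21284)) = (-11494 - 42484)*(5246 + √(1 + 21284)) = -53978*(5246 + √21285) = -53978*(5246 + 3*√2365) = -283168588 - 161934*√2365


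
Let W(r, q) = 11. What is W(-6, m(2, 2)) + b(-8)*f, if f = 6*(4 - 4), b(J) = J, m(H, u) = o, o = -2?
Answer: 11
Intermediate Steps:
m(H, u) = -2
f = 0 (f = 6*0 = 0)
W(-6, m(2, 2)) + b(-8)*f = 11 - 8*0 = 11 + 0 = 11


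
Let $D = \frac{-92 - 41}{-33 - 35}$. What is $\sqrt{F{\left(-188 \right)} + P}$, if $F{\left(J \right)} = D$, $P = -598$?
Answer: $\frac{i \sqrt{689027}}{34} \approx 24.414 i$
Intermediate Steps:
$D = \frac{133}{68}$ ($D = - \frac{133}{-68} = \left(-133\right) \left(- \frac{1}{68}\right) = \frac{133}{68} \approx 1.9559$)
$F{\left(J \right)} = \frac{133}{68}$
$\sqrt{F{\left(-188 \right)} + P} = \sqrt{\frac{133}{68} - 598} = \sqrt{- \frac{40531}{68}} = \frac{i \sqrt{689027}}{34}$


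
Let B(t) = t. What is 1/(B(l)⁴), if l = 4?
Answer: 1/256 ≈ 0.0039063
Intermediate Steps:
1/(B(l)⁴) = 1/(4⁴) = 1/256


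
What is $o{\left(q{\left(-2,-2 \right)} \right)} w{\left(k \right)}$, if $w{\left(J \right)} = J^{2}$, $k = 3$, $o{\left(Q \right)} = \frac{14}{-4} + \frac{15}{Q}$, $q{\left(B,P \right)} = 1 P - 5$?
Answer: $- \frac{711}{14} \approx -50.786$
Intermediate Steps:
$q{\left(B,P \right)} = -5 + P$ ($q{\left(B,P \right)} = P - 5 = -5 + P$)
$o{\left(Q \right)} = - \frac{7}{2} + \frac{15}{Q}$ ($o{\left(Q \right)} = 14 \left(- \frac{1}{4}\right) + \frac{15}{Q} = - \frac{7}{2} + \frac{15}{Q}$)
$o{\left(q{\left(-2,-2 \right)} \right)} w{\left(k \right)} = \left(- \frac{7}{2} + \frac{15}{-5 - 2}\right) 3^{2} = \left(- \frac{7}{2} + \frac{15}{-7}\right) 9 = \left(- \frac{7}{2} + 15 \left(- \frac{1}{7}\right)\right) 9 = \left(- \frac{7}{2} - \frac{15}{7}\right) 9 = \left(- \frac{79}{14}\right) 9 = - \frac{711}{14}$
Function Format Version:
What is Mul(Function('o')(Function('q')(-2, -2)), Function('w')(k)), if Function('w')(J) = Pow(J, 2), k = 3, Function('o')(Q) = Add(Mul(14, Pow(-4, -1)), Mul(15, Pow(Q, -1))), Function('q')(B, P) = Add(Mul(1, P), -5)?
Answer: Rational(-711, 14) ≈ -50.786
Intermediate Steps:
Function('q')(B, P) = Add(-5, P) (Function('q')(B, P) = Add(P, -5) = Add(-5, P))
Function('o')(Q) = Add(Rational(-7, 2), Mul(15, Pow(Q, -1))) (Function('o')(Q) = Add(Mul(14, Rational(-1, 4)), Mul(15, Pow(Q, -1))) = Add(Rational(-7, 2), Mul(15, Pow(Q, -1))))
Mul(Function('o')(Function('q')(-2, -2)), Function('w')(k)) = Mul(Add(Rational(-7, 2), Mul(15, Pow(Add(-5, -2), -1))), Pow(3, 2)) = Mul(Add(Rational(-7, 2), Mul(15, Pow(-7, -1))), 9) = Mul(Add(Rational(-7, 2), Mul(15, Rational(-1, 7))), 9) = Mul(Add(Rational(-7, 2), Rational(-15, 7)), 9) = Mul(Rational(-79, 14), 9) = Rational(-711, 14)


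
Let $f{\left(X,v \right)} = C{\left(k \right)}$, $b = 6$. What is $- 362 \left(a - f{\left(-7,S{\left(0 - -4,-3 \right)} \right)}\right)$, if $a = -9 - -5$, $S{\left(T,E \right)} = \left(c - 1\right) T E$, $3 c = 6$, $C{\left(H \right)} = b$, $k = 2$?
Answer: $3620$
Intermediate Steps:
$C{\left(H \right)} = 6$
$c = 2$ ($c = \frac{1}{3} \cdot 6 = 2$)
$S{\left(T,E \right)} = E T$ ($S{\left(T,E \right)} = \left(2 - 1\right) T E = 1 E T = E T$)
$f{\left(X,v \right)} = 6$
$a = -4$ ($a = -9 + 5 = -4$)
$- 362 \left(a - f{\left(-7,S{\left(0 - -4,-3 \right)} \right)}\right) = - 362 \left(-4 - 6\right) = \left(-362\right) \left(-10\right) = 3620$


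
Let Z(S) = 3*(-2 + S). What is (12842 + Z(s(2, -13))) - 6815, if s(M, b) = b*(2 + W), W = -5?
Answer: 6138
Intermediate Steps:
s(M, b) = -3*b (s(M, b) = b*(2 - 5) = b*(-3) = -3*b)
Z(S) = -6 + 3*S
(12842 + Z(s(2, -13))) - 6815 = (12842 + (-6 + 3*(-3*(-13)))) - 6815 = (12842 + (-6 + 3*39)) - 6815 = (12842 + (-6 + 117)) - 6815 = (12842 + 111) - 6815 = 12953 - 6815 = 6138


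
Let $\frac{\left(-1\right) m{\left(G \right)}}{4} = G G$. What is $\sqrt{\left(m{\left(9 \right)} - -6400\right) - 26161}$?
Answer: $i \sqrt{20085} \approx 141.72 i$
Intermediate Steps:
$m{\left(G \right)} = - 4 G^{2}$ ($m{\left(G \right)} = - 4 G G = - 4 G^{2}$)
$\sqrt{\left(m{\left(9 \right)} - -6400\right) - 26161} = \sqrt{\left(- 4 \cdot 9^{2} - -6400\right) - 26161} = \sqrt{\left(\left(-4\right) 81 + 6400\right) - 26161} = \sqrt{\left(-324 + 6400\right) - 26161} = \sqrt{6076 - 26161} = \sqrt{-20085} = i \sqrt{20085}$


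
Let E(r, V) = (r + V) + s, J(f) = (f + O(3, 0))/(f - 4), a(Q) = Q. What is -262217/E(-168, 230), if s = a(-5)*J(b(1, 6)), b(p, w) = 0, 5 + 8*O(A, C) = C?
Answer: -8390944/1959 ≈ -4283.3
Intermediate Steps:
O(A, C) = -5/8 + C/8
J(f) = (-5/8 + f)/(-4 + f) (J(f) = (f + (-5/8 + (1/8)*0))/(f - 4) = (f + (-5/8 + 0))/(-4 + f) = (f - 5/8)/(-4 + f) = (-5/8 + f)/(-4 + f))
s = -25/32 (s = -5*(-5/8 + 0)/(-4 + 0) = -5*(-5)/((-4)*8) = -(-5)*(-5)/(4*8) = -5*5/32 = -25/32 ≈ -0.78125)
E(r, V) = -25/32 + V + r (E(r, V) = (r + V) - 25/32 = (V + r) - 25/32 = -25/32 + V + r)
-262217/E(-168, 230) = -262217/(-25/32 + 230 - 168) = -262217/1959/32 = -262217*32/1959 = -8390944/1959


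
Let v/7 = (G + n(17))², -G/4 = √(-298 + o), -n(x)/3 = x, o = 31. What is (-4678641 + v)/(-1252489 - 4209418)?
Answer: 4690338/5461907 - 2856*I*√267/5461907 ≈ 0.85874 - 0.0085442*I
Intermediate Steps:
n(x) = -3*x
G = -4*I*√267 (G = -4*√(-298 + 31) = -4*I*√267 ≈ -65.361*I)
v = 7*(-51 - 4*I*√267)² (v = 7*(-4*I*√267 - 3*17)² = 7*(-4*I*√267 - 51)² = 7*(-51 - 4*I*√267)² ≈ -11697.0 + 46667.0*I)
(-4678641 + v)/(-1252489 - 4209418) = (-4678641 + (-11697 + 2856*I*√267))/(-1252489 - 4209418) = (-4690338 + 2856*I*√267)/(-5461907) = (-4690338 + 2856*I*√267)*(-1/5461907) = 4690338/5461907 - 2856*I*√267/5461907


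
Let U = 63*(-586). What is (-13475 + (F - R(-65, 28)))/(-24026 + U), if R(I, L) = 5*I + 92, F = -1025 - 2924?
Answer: 17191/60944 ≈ 0.28208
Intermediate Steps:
F = -3949
U = -36918
R(I, L) = 92 + 5*I
(-13475 + (F - R(-65, 28)))/(-24026 + U) = (-13475 + (-3949 - (92 + 5*(-65))))/(-24026 - 36918) = (-13475 + (-3949 - (92 - 325)))/(-60944) = (-13475 + (-3949 - 1*(-233)))*(-1/60944) = (-13475 + (-3949 + 233))*(-1/60944) = (-13475 - 3716)*(-1/60944) = -17191*(-1/60944) = 17191/60944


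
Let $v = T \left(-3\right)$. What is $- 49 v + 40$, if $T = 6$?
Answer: $922$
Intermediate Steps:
$v = -18$ ($v = 6 \left(-3\right) = -18$)
$- 49 v + 40 = \left(-49\right) \left(-18\right) + 40 = 882 + 40 = 922$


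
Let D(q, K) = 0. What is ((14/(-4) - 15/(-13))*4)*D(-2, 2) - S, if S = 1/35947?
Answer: -1/35947 ≈ -2.7819e-5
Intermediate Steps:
S = 1/35947 ≈ 2.7819e-5
((14/(-4) - 15/(-13))*4)*D(-2, 2) - S = ((14/(-4) - 15/(-13))*4)*0 - 1*1/35947 = ((14*(-¼) - 15*(-1/13))*4)*0 - 1/35947 = ((-7/2 + 15/13)*4)*0 - 1/35947 = -61/26*4*0 - 1/35947 = -122/13*0 - 1/35947 = 0 - 1/35947 = -1/35947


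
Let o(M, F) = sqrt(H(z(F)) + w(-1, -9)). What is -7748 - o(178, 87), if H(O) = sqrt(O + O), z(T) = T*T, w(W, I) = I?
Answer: -7748 - sqrt(-9 + 87*sqrt(2)) ≈ -7758.7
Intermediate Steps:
z(T) = T**2
H(O) = sqrt(2)*sqrt(O) (H(O) = sqrt(2*O) = sqrt(2)*sqrt(O))
o(M, F) = sqrt(-9 + sqrt(2)*sqrt(F**2)) (o(M, F) = sqrt(sqrt(2)*sqrt(F**2) - 9) = sqrt(-9 + sqrt(2)*sqrt(F**2)))
-7748 - o(178, 87) = -7748 - sqrt(-9 + sqrt(2)*sqrt(87**2)) = -7748 - sqrt(-9 + sqrt(2)*sqrt(7569)) = -7748 - sqrt(-9 + sqrt(2)*87) = -7748 - sqrt(-9 + 87*sqrt(2))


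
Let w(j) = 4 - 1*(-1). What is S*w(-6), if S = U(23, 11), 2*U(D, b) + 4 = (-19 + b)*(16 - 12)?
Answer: -90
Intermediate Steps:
U(D, b) = -40 + 2*b (U(D, b) = -2 + ((-19 + b)*(16 - 12))/2 = -2 + ((-19 + b)*4)/2 = -2 + (-76 + 4*b)/2 = -2 + (-38 + 2*b) = -40 + 2*b)
S = -18 (S = -40 + 2*11 = -40 + 22 = -18)
w(j) = 5 (w(j) = 4 + 1 = 5)
S*w(-6) = -18*5 = -90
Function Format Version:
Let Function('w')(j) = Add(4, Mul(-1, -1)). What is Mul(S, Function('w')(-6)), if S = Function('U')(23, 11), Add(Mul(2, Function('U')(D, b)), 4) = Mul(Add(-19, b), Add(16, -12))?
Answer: -90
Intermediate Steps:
Function('U')(D, b) = Add(-40, Mul(2, b)) (Function('U')(D, b) = Add(-2, Mul(Rational(1, 2), Mul(Add(-19, b), Add(16, -12)))) = Add(-2, Mul(Rational(1, 2), Mul(Add(-19, b), 4))) = Add(-2, Mul(Rational(1, 2), Add(-76, Mul(4, b)))) = Add(-2, Add(-38, Mul(2, b))) = Add(-40, Mul(2, b)))
S = -18 (S = Add(-40, Mul(2, 11)) = Add(-40, 22) = -18)
Function('w')(j) = 5 (Function('w')(j) = Add(4, 1) = 5)
Mul(S, Function('w')(-6)) = Mul(-18, 5) = -90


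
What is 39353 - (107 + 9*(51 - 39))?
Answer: 39138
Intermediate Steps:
39353 - (107 + 9*(51 - 39)) = 39353 - (107 + 9*12) = 39353 - (107 + 108) = 39353 - 1*215 = 39353 - 215 = 39138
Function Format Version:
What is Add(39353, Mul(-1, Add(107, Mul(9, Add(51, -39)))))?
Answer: 39138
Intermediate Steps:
Add(39353, Mul(-1, Add(107, Mul(9, Add(51, -39))))) = Add(39353, Mul(-1, Add(107, Mul(9, 12)))) = Add(39353, Mul(-1, Add(107, 108))) = Add(39353, Mul(-1, 215)) = Add(39353, -215) = 39138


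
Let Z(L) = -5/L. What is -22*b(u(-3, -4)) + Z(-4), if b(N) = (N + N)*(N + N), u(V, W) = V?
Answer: -3163/4 ≈ -790.75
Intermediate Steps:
b(N) = 4*N**2 (b(N) = (2*N)*(2*N) = 4*N**2)
-22*b(u(-3, -4)) + Z(-4) = -88*(-3)**2 - 5/(-4) = -88*9 - 5*(-1/4) = -22*36 + 5/4 = -792 + 5/4 = -3163/4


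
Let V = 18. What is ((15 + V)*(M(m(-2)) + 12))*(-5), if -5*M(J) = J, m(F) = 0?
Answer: -1980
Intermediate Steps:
M(J) = -J/5
((15 + V)*(M(m(-2)) + 12))*(-5) = ((15 + 18)*(-⅕*0 + 12))*(-5) = (33*(0 + 12))*(-5) = (33*12)*(-5) = 396*(-5) = -1980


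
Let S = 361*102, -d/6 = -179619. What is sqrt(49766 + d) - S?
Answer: -36822 + 2*sqrt(281870) ≈ -35760.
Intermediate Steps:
d = 1077714 (d = -6*(-179619) = 1077714)
S = 36822
sqrt(49766 + d) - S = sqrt(49766 + 1077714) - 1*36822 = sqrt(1127480) - 36822 = 2*sqrt(281870) - 36822 = -36822 + 2*sqrt(281870)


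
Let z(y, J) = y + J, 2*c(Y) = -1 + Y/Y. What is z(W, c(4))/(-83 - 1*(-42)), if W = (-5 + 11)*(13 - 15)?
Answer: 12/41 ≈ 0.29268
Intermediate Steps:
c(Y) = 0 (c(Y) = (-1 + Y/Y)/2 = (-1 + 1)/2 = (½)*0 = 0)
W = -12 (W = 6*(-2) = -12)
z(y, J) = J + y
z(W, c(4))/(-83 - 1*(-42)) = (0 - 12)/(-83 - 1*(-42)) = -12/(-83 + 42) = -12/(-41) = -12*(-1/41) = 12/41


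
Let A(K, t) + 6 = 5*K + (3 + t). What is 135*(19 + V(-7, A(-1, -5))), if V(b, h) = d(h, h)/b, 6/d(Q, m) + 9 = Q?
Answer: 197910/77 ≈ 2570.3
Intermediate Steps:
d(Q, m) = 6/(-9 + Q)
A(K, t) = -3 + t + 5*K (A(K, t) = -6 + (5*K + (3 + t)) = -6 + (3 + t + 5*K) = -3 + t + 5*K)
V(b, h) = 6/(b*(-9 + h)) (V(b, h) = (6/(-9 + h))/b = 6/(b*(-9 + h)))
135*(19 + V(-7, A(-1, -5))) = 135*(19 + 6/(-7*(-9 + (-3 - 5 + 5*(-1))))) = 135*(19 + 6*(-1/7)/(-9 + (-3 - 5 - 5))) = 135*(19 + 6*(-1/7)/(-9 - 13)) = 135*(19 + 6*(-1/7)/(-22)) = 135*(19 + 6*(-1/7)*(-1/22)) = 135*(19 + 3/77) = 135*(1466/77) = 197910/77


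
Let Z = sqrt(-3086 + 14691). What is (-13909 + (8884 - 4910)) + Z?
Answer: -9935 + sqrt(11605) ≈ -9827.3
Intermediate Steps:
Z = sqrt(11605) ≈ 107.73
(-13909 + (8884 - 4910)) + Z = (-13909 + (8884 - 4910)) + sqrt(11605) = (-13909 + 3974) + sqrt(11605) = -9935 + sqrt(11605)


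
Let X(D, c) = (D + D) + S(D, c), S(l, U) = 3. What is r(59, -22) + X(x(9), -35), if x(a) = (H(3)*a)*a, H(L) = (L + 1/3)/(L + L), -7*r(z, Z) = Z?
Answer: 673/7 ≈ 96.143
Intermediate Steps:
r(z, Z) = -Z/7
H(L) = (1/3 + L)/(2*L) (H(L) = (L + 1/3)/((2*L)) = (1/3 + L)*(1/(2*L)) = (1/3 + L)/(2*L))
x(a) = 5*a**2/9 (x(a) = (((1/6)*(1 + 3*3)/3)*a)*a = (((1/6)*(1/3)*(1 + 9))*a)*a = (((1/6)*(1/3)*10)*a)*a = (5*a/9)*a = 5*a**2/9)
X(D, c) = 3 + 2*D (X(D, c) = (D + D) + 3 = 2*D + 3 = 3 + 2*D)
r(59, -22) + X(x(9), -35) = -1/7*(-22) + (3 + 2*((5/9)*9**2)) = 22/7 + (3 + 2*((5/9)*81)) = 22/7 + (3 + 2*45) = 22/7 + (3 + 90) = 22/7 + 93 = 673/7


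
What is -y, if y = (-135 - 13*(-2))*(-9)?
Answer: -981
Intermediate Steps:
y = 981 (y = (-135 + 26)*(-9) = -109*(-9) = 981)
-y = -1*981 = -981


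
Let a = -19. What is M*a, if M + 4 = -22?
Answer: 494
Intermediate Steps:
M = -26 (M = -4 - 22 = -26)
M*a = -26*(-19) = 494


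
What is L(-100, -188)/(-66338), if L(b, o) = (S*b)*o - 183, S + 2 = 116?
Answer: -2143017/66338 ≈ -32.305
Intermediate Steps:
S = 114 (S = -2 + 116 = 114)
L(b, o) = -183 + 114*b*o (L(b, o) = (114*b)*o - 183 = 114*b*o - 183 = -183 + 114*b*o)
L(-100, -188)/(-66338) = (-183 + 114*(-100)*(-188))/(-66338) = (-183 + 2143200)*(-1/66338) = 2143017*(-1/66338) = -2143017/66338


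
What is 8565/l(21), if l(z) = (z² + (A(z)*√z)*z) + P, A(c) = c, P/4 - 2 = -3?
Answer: -3742905/3893132 + 3777165*√21/3893132 ≈ 3.4847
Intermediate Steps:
P = -4 (P = 8 + 4*(-3) = 8 - 12 = -4)
l(z) = -4 + z² + z^(5/2) (l(z) = (z² + (z*√z)*z) - 4 = (z² + z^(3/2)*z) - 4 = (z² + z^(5/2)) - 4 = -4 + z² + z^(5/2))
8565/l(21) = 8565/(-4 + 21² + 21^(5/2)) = 8565/(-4 + 441 + 441*√21) = 8565/(437 + 441*√21)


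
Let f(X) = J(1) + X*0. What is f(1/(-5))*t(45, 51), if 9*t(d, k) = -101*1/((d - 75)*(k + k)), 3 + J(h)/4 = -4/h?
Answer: -707/6885 ≈ -0.10269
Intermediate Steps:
J(h) = -12 - 16/h (J(h) = -12 + 4*(-4/h) = -12 - 16/h)
f(X) = -28 (f(X) = (-12 - 16/1) + X*0 = (-12 - 16*1) + 0 = (-12 - 16) + 0 = -28 + 0 = -28)
t(d, k) = -101/(18*k*(-75 + d)) (t(d, k) = (-101*1/((d - 75)*(k + k)))/9 = (-101*1/(2*k*(-75 + d)))/9 = (-101/(2*k*(-75 + d)))/9 = -101/(18*k*(-75 + d)))
f(1/(-5))*t(45, 51) = -(-1414)/(9*51*(-75 + 45)) = -(-1414)/(9*51*(-30)) = -(-1414)*(-1)/(9*51*30) = -28*101/27540 = -707/6885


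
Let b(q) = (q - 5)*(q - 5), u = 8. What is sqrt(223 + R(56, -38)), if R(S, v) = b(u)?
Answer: 2*sqrt(58) ≈ 15.232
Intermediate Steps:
b(q) = (-5 + q)**2 (b(q) = (-5 + q)*(-5 + q) = (-5 + q)**2)
R(S, v) = 9 (R(S, v) = (-5 + 8)**2 = 3**2 = 9)
sqrt(223 + R(56, -38)) = sqrt(223 + 9) = sqrt(232) = 2*sqrt(58)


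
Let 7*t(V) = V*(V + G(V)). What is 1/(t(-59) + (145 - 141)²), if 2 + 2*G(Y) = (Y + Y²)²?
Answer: -1/49349118 ≈ -2.0264e-8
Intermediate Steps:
G(Y) = -1 + (Y + Y²)²/2
t(V) = V*(-1 + V + V²*(1 + V)²/2)/7 (t(V) = (V*(V + (-1 + V²*(1 + V)²/2)))/7 = (V*(-1 + V + V²*(1 + V)²/2))/7 = V*(-1 + V + V²*(1 + V)²/2)/7)
1/(t(-59) + (145 - 141)²) = 1/((1/14)*(-59)*(-2 + 2*(-59) + (-59)²*(1 - 59)²) + (145 - 141)²) = 1/((1/14)*(-59)*(-2 - 118 + 3481*(-58)²) + 4²) = 1/((1/14)*(-59)*(-2 - 118 + 3481*3364) + 16) = 1/((1/14)*(-59)*(-2 - 118 + 11710084) + 16) = 1/((1/14)*(-59)*11709964 + 16) = 1/(-49349134 + 16) = 1/(-49349118) = -1/49349118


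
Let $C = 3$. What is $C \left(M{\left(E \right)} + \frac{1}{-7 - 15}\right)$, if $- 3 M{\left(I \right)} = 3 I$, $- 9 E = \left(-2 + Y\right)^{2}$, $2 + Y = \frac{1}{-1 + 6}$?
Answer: $\frac{7717}{1650} \approx 4.677$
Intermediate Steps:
$Y = - \frac{9}{5}$ ($Y = -2 + \frac{1}{-1 + 6} = -2 + \frac{1}{5} = - \frac{9}{5} \approx -1.8$)
$E = - \frac{361}{225}$ ($E = - \frac{\left(-2 - \frac{9}{5}\right)^{2}}{9} = - \frac{\left(- \frac{19}{5}\right)^{2}}{9} = \left(- \frac{1}{9}\right) \frac{361}{25} = - \frac{361}{225} \approx -1.6044$)
$M{\left(I \right)} = - I$ ($M{\left(I \right)} = - \frac{3 I}{3} = - I$)
$C \left(M{\left(E \right)} + \frac{1}{-7 - 15}\right) = 3 \left(\left(-1\right) \left(- \frac{361}{225}\right) + \frac{1}{-7 - 15}\right) = 3 \left(\frac{361}{225} + \frac{1}{-22}\right) = 3 \left(\frac{361}{225} - \frac{1}{22}\right) = 3 \cdot \frac{7717}{4950} = \frac{7717}{1650}$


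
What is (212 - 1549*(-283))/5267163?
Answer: 146193/1755721 ≈ 0.083267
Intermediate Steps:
(212 - 1549*(-283))/5267163 = (212 + 438367)*(1/5267163) = 438579*(1/5267163) = 146193/1755721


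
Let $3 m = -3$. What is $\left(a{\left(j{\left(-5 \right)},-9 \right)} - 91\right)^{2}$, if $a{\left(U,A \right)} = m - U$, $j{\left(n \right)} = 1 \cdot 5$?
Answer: $9409$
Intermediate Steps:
$m = -1$ ($m = \frac{1}{3} \left(-3\right) = -1$)
$j{\left(n \right)} = 5$
$a{\left(U,A \right)} = -1 - U$
$\left(a{\left(j{\left(-5 \right)},-9 \right)} - 91\right)^{2} = \left(\left(-1 - 5\right) - 91\right)^{2} = \left(-6 - 91\right)^{2} = \left(-97\right)^{2} = 9409$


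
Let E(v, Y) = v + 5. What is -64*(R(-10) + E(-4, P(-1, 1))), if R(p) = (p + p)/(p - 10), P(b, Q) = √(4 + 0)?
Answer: -128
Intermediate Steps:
P(b, Q) = 2 (P(b, Q) = √4 = 2)
E(v, Y) = 5 + v
R(p) = 2*p/(-10 + p) (R(p) = (2*p)/(-10 + p) = 2*p/(-10 + p))
-64*(R(-10) + E(-4, P(-1, 1))) = -64*(2*(-10)/(-10 - 10) + (5 - 4)) = -64*(2*(-10)/(-20) + 1) = -64*(2*(-10)*(-1/20) + 1) = -64*(1 + 1) = -64*2 = -128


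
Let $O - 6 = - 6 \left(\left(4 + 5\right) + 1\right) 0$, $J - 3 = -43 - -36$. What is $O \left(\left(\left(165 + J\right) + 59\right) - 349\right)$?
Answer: $-774$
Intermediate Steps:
$J = -4$ ($J = 3 - 7 = -4$)
$O = 6$ ($O = 6 + - 6 \left(\left(4 + 5\right) + 1\right) 0 = 6 + - 6 \left(9 + 1\right) 0 = 6 + \left(-6\right) 10 \cdot 0 = 6 - 0 = 6 + 0 = 6$)
$O \left(\left(\left(165 + J\right) + 59\right) - 349\right) = 6 \left(\left(\left(165 - 4\right) + 59\right) - 349\right) = 6 \left(\left(161 + 59\right) - 349\right) = 6 \left(220 - 349\right) = 6 \left(-129\right) = -774$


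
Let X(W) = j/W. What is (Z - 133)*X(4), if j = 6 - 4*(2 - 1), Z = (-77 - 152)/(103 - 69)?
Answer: -4751/68 ≈ -69.868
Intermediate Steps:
Z = -229/34 ≈ -6.7353
j = 2 (j = 6 - 4*1 = 6 - 4 = 2)
X(W) = 2/W
(Z - 133)*X(4) = (-229/34 - 133)*(2/4) = -4751/(17*4) = -4751/34*1/2 = -4751/68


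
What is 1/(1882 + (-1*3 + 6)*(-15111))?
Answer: -1/43451 ≈ -2.3014e-5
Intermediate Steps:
1/(1882 + (-1*3 + 6)*(-15111)) = 1/(1882 + (-3 + 6)*(-15111)) = 1/(1882 + 3*(-15111)) = 1/(1882 - 45333) = 1/(-43451) = -1/43451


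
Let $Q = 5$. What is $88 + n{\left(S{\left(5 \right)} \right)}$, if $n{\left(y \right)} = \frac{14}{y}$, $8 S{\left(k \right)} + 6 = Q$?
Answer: $-24$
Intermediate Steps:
$S{\left(k \right)} = - \frac{1}{8}$ ($S{\left(k \right)} = - \frac{3}{4} + \frac{1}{8} \cdot 5 = - \frac{3}{4} + \frac{5}{8} = - \frac{1}{8}$)
$88 + n{\left(S{\left(5 \right)} \right)} = 88 + \frac{14}{- \frac{1}{8}} = 88 + 14 \left(-8\right) = 88 - 112 = -24$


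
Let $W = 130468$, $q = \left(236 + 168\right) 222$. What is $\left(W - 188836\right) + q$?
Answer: $31320$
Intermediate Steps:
$q = 89688$ ($q = 404 \cdot 222 = 89688$)
$\left(W - 188836\right) + q = \left(130468 - 188836\right) + 89688 = -58368 + 89688 = 31320$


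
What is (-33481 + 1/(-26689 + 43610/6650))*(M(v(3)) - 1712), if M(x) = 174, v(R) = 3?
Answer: 65264038210703/1267416 ≈ 5.1494e+7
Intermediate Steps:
(-33481 + 1/(-26689 + 43610/6650))*(M(v(3)) - 1712) = (-33481 + 1/(-26689 + 43610/6650))*(174 - 1712) = (-33481 + 1/(-26689 + 43610*(1/6650)))*(-1538) = (-33481 + 1/(-26689 + 623/95))*(-1538) = (-33481 + 1/(-2534832/95))*(-1538) = (-33481 - 95/2534832)*(-1538) = -84868710287/2534832*(-1538) = 65264038210703/1267416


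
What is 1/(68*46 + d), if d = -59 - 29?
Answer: 1/3040 ≈ 0.00032895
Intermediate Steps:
d = -88
1/(68*46 + d) = 1/(68*46 - 88) = 1/(3128 - 88) = 1/3040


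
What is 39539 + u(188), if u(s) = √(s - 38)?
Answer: 39539 + 5*√6 ≈ 39551.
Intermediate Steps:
u(s) = √(-38 + s)
39539 + u(188) = 39539 + √(-38 + 188) = 39539 + √150 = 39539 + 5*√6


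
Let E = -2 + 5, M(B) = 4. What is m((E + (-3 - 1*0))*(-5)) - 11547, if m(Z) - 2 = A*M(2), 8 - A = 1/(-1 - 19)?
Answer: -57564/5 ≈ -11513.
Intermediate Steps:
A = 161/20 (A = 8 - 1/(-1 - 19) = 8 - 1/(-20) = 8 - 1*(-1/20) = 8 + 1/20 = 161/20 ≈ 8.0500)
E = 3
m(Z) = 171/5 (m(Z) = 2 + (161/20)*4 = 2 + 161/5 = 171/5)
m((E + (-3 - 1*0))*(-5)) - 11547 = 171/5 - 11547 = -57564/5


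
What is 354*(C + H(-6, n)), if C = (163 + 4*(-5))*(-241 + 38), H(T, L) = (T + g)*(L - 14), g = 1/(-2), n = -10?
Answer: -10221042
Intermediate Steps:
g = -½ ≈ -0.50000
H(T, L) = (-14 + L)*(-½ + T) (H(T, L) = (T - ½)*(L - 14) = (-½ + T)*(-14 + L) = (-14 + L)*(-½ + T))
C = -29029 (C = (163 - 20)*(-203) = 143*(-203) = -29029)
354*(C + H(-6, n)) = 354*(-29029 + (7 - 14*(-6) - ½*(-10) - 10*(-6))) = 354*(-29029 + (7 + 84 + 5 + 60)) = 354*(-29029 + 156) = 354*(-28873) = -10221042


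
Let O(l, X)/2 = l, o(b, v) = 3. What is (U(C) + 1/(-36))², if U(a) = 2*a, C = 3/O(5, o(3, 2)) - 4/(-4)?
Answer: 214369/32400 ≈ 6.6163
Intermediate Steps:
O(l, X) = 2*l
C = 13/10 (C = 3/((2*5)) - 4/(-4) = 3/10 - 4*(-¼) = 3*(⅒) + 1 = 3/10 + 1 = 13/10 ≈ 1.3000)
(U(C) + 1/(-36))² = (2*(13/10) + 1/(-36))² = (13/5 - 1/36)² = (463/180)² = 214369/32400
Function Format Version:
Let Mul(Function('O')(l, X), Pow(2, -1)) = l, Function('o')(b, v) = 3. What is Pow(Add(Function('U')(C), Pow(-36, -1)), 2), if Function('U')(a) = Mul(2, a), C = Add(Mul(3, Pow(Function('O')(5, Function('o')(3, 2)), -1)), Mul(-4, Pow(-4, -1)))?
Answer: Rational(214369, 32400) ≈ 6.6163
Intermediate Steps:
Function('O')(l, X) = Mul(2, l)
C = Rational(13, 10) (C = Add(Mul(3, Pow(Mul(2, 5), -1)), Mul(-4, Pow(-4, -1))) = Add(Mul(3, Pow(10, -1)), Mul(-4, Rational(-1, 4))) = Add(Mul(3, Rational(1, 10)), 1) = Add(Rational(3, 10), 1) = Rational(13, 10) ≈ 1.3000)
Pow(Add(Function('U')(C), Pow(-36, -1)), 2) = Pow(Add(Mul(2, Rational(13, 10)), Pow(-36, -1)), 2) = Pow(Add(Rational(13, 5), Rational(-1, 36)), 2) = Pow(Rational(463, 180), 2) = Rational(214369, 32400)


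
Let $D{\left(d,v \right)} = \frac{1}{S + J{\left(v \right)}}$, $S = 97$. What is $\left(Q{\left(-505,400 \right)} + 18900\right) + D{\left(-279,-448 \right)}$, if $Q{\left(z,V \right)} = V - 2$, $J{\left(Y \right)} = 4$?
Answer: $\frac{1949099}{101} \approx 19298.0$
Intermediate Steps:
$D{\left(d,v \right)} = \frac{1}{101}$ ($D{\left(d,v \right)} = \frac{1}{97 + 4} = \frac{1}{101}$)
$Q{\left(z,V \right)} = -2 + V$
$\left(Q{\left(-505,400 \right)} + 18900\right) + D{\left(-279,-448 \right)} = \left(\left(-2 + 400\right) + 18900\right) + \frac{1}{101} = \left(398 + 18900\right) + \frac{1}{101} = 19298 + \frac{1}{101} = \frac{1949099}{101}$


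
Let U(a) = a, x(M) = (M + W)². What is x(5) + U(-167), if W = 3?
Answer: -103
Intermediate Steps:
x(M) = (3 + M)² (x(M) = (M + 3)² = (3 + M)²)
x(5) + U(-167) = (3 + 5)² - 167 = 8² - 167 = 64 - 167 = -103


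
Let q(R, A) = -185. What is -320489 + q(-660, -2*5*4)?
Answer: -320674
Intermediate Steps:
-320489 + q(-660, -2*5*4) = -320489 - 185 = -320674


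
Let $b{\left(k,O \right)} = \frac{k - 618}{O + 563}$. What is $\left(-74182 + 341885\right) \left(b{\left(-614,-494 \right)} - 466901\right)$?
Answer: $- \frac{8624694899903}{69} \approx -1.25 \cdot 10^{11}$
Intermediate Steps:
$b{\left(k,O \right)} = \frac{-618 + k}{563 + O}$
$\left(-74182 + 341885\right) \left(b{\left(-614,-494 \right)} - 466901\right) = \left(-74182 + 341885\right) \left(\frac{-618 - 614}{563 - 494} - 466901\right) = 267703 \left(\frac{1}{69} \left(-1232\right) - 466901\right) = 267703 \left(- \frac{1232}{69} - 466901\right) = 267703 \left(- \frac{32217401}{69}\right) = - \frac{8624694899903}{69}$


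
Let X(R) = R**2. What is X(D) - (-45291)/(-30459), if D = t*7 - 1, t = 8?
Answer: 30697728/10153 ≈ 3023.5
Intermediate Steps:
D = 55 (D = 8*7 - 1 = 56 - 1 = 55)
X(D) - (-45291)/(-30459) = 55**2 - (-45291)/(-30459) = 3025 - (-45291)*(-1)/30459 = 3025 - 1*15097/10153 = 3025 - 15097/10153 = 30697728/10153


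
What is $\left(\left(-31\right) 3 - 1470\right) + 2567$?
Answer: $1004$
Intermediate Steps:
$\left(\left(-31\right) 3 - 1470\right) + 2567 = \left(-93 - 1470\right) + 2567 = -1563 + 2567 = 1004$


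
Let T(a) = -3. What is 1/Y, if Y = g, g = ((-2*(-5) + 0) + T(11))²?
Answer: 1/49 ≈ 0.020408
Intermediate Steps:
g = 49 (g = ((-2*(-5) + 0) - 3)² = ((10 + 0) - 3)² = (10 - 3)² = 7² = 49)
Y = 49
1/Y = 1/49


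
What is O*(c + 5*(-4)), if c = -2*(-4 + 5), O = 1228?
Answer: -27016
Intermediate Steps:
c = -2 (c = -2*1 = -2)
O*(c + 5*(-4)) = 1228*(-2 + 5*(-4)) = 1228*(-2 - 20) = 1228*(-22) = -27016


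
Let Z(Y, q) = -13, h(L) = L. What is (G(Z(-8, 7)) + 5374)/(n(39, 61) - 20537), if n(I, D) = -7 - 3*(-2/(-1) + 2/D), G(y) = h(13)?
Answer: -328607/1253556 ≈ -0.26214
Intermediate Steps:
G(y) = 13
n(I, D) = -13 - 6/D (n(I, D) = -7 - 3*(-2*(-1) + 2/D) = -7 - 3*(2 + 2/D) = -7 + (-6 - 6/D) = -13 - 6/D)
(G(Z(-8, 7)) + 5374)/(n(39, 61) - 20537) = (13 + 5374)/((-13 - 6/61) - 20537) = 5387/((-13 - 6*1/61) - 20537) = 5387/((-13 - 6/61) - 20537) = 5387/(-799/61 - 20537) = 5387/(-1253556/61) = 5387*(-61/1253556) = -328607/1253556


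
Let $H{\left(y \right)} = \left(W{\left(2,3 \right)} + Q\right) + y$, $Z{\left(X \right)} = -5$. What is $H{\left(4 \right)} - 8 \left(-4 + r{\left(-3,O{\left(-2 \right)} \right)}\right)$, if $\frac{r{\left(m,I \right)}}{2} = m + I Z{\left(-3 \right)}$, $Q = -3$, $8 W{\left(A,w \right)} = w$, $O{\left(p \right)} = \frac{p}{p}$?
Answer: $\frac{1291}{8} \approx 161.38$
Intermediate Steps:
$O{\left(p \right)} = 1$
$W{\left(A,w \right)} = \frac{w}{8}$
$r{\left(m,I \right)} = - 10 I + 2 m$ ($r{\left(m,I \right)} = 2 \left(m + I \left(-5\right)\right) = 2 \left(m - 5 I\right) = - 10 I + 2 m$)
$H{\left(y \right)} = - \frac{21}{8} + y$ ($H{\left(y \right)} = \left(\frac{1}{8} \cdot 3 - 3\right) + y = \left(\frac{3}{8} - 3\right) + y = - \frac{21}{8} + y$)
$H{\left(4 \right)} - 8 \left(-4 + r{\left(-3,O{\left(-2 \right)} \right)}\right) = \left(- \frac{21}{8} + 4\right) - 8 \left(-4 + \left(\left(-10\right) 1 + 2 \left(-3\right)\right)\right) = \frac{11}{8} - 8 \left(-4 - 16\right) = \frac{11}{8} - -160 = \frac{11}{8} + 160 = \frac{1291}{8}$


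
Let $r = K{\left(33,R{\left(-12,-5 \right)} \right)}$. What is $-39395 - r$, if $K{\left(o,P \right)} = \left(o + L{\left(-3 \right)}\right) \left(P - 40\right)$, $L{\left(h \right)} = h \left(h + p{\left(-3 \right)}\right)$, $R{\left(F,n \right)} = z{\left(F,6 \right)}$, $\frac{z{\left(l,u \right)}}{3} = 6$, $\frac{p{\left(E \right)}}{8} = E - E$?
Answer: $-38471$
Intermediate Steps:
$p{\left(E \right)} = 0$ ($p{\left(E \right)} = 8 \left(E - E\right) = 8 \cdot 0 = 0$)
$z{\left(l,u \right)} = 18$ ($z{\left(l,u \right)} = 3 \cdot 6 = 18$)
$R{\left(F,n \right)} = 18$
$L{\left(h \right)} = h^{2}$ ($L{\left(h \right)} = h \left(h + 0\right) = h h = h^{2}$)
$K{\left(o,P \right)} = \left(-40 + P\right) \left(9 + o\right)$ ($K{\left(o,P \right)} = \left(o + \left(-3\right)^{2}\right) \left(P - 40\right) = \left(o + 9\right) \left(-40 + P\right) = \left(9 + o\right) \left(-40 + P\right) = \left(-40 + P\right) \left(9 + o\right)$)
$r = -924$ ($r = -360 - 1320 + 9 \cdot 18 + 18 \cdot 33 = -360 - 1320 + 162 + 594 = -924$)
$-39395 - r = -39395 - -924 = -39395 + 924 = -38471$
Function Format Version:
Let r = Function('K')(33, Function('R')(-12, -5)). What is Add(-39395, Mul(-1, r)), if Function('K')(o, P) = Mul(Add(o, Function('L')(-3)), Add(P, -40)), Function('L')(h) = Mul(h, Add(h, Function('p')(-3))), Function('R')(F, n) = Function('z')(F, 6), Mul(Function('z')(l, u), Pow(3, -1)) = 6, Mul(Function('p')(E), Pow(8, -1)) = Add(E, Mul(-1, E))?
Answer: -38471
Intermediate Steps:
Function('p')(E) = 0 (Function('p')(E) = Mul(8, Add(E, Mul(-1, E))) = Mul(8, 0) = 0)
Function('z')(l, u) = 18 (Function('z')(l, u) = Mul(3, 6) = 18)
Function('R')(F, n) = 18
Function('L')(h) = Pow(h, 2) (Function('L')(h) = Mul(h, Add(h, 0)) = Mul(h, h) = Pow(h, 2))
Function('K')(o, P) = Mul(Add(-40, P), Add(9, o)) (Function('K')(o, P) = Mul(Add(o, Pow(-3, 2)), Add(P, -40)) = Mul(Add(o, 9), Add(-40, P)) = Mul(Add(9, o), Add(-40, P)) = Mul(Add(-40, P), Add(9, o)))
r = -924 (r = Add(-360, Mul(-40, 33), Mul(9, 18), Mul(18, 33)) = Add(-360, -1320, 162, 594) = -924)
Add(-39395, Mul(-1, r)) = Add(-39395, Mul(-1, -924)) = Add(-39395, 924) = -38471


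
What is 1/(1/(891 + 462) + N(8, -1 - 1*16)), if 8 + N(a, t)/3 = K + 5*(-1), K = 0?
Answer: -1353/52766 ≈ -0.025642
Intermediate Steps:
N(a, t) = -39 (N(a, t) = -24 + 3*(0 + 5*(-1)) = -24 + 3*(0 - 5) = -24 + 3*(-5) = -24 - 15 = -39)
1/(1/(891 + 462) + N(8, -1 - 1*16)) = 1/(1/(891 + 462) - 39) = 1/(1/1353 - 39) = 1/(-52766/1353) = -1353/52766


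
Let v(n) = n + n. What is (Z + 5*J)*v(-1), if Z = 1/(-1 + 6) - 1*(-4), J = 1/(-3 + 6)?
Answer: -176/15 ≈ -11.733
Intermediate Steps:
J = 1/3 ≈ 0.33333
v(n) = 2*n
Z = 21/5 (Z = 1/5 + 4 = 21/5 ≈ 4.2000)
(Z + 5*J)*v(-1) = (21/5 + 5*(1/3))*(2*(-1)) = (21/5 + 5/3)*(-2) = (88/15)*(-2) = -176/15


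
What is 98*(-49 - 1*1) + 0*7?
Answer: -4900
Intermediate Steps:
98*(-49 - 1*1) + 0*7 = 98*(-49 - 1) + 0 = 98*(-50) + 0 = -4900 + 0 = -4900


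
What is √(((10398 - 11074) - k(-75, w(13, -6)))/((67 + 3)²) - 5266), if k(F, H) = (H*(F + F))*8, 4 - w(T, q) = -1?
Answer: I*√6449519/35 ≈ 72.56*I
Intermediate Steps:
w(T, q) = 5 (w(T, q) = 4 - 1*(-1) = 4 + 1 = 5)
k(F, H) = 16*F*H (k(F, H) = (H*(2*F))*8 = (2*F*H)*8 = 16*F*H)
√(((10398 - 11074) - k(-75, w(13, -6)))/((67 + 3)²) - 5266) = √(((10398 - 11074) - 16*(-75)*5)/((67 + 3)²) - 5266) = √((-676 - 1*(-6000))/(70²) - 5266) = √((-676 + 6000)/4900 - 5266) = √(5324*(1/4900) - 5266) = √(1331/1225 - 5266) = √(-6449519/1225) = I*√6449519/35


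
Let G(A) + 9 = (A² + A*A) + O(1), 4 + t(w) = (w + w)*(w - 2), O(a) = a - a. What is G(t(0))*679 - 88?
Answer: 15529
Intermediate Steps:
O(a) = 0
t(w) = -4 + 2*w*(-2 + w) (t(w) = -4 + (w + w)*(w - 2) = -4 + (2*w)*(-2 + w) = -4 + 2*w*(-2 + w))
G(A) = -9 + 2*A² (G(A) = -9 + ((A² + A*A) + 0) = -9 + ((A² + A²) + 0) = -9 + (2*A² + 0) = -9 + 2*A²)
G(t(0))*679 - 88 = (-9 + 2*(-4 - 4*0 + 2*0²)²)*679 - 88 = (-9 + 2*(-4 + 0 + 2*0)²)*679 - 88 = (-9 + 2*(-4 + 0 + 0)²)*679 - 88 = (-9 + 2*(-4)²)*679 - 88 = (-9 + 2*16)*679 - 88 = (-9 + 32)*679 - 88 = 23*679 - 88 = 15617 - 88 = 15529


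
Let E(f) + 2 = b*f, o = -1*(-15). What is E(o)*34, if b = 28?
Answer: 14212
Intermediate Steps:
o = 15
E(f) = -2 + 28*f
E(o)*34 = (-2 + 28*15)*34 = (-2 + 420)*34 = 418*34 = 14212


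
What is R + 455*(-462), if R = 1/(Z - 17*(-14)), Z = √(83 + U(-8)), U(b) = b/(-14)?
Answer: -83226972164/395923 - 3*√455/395923 ≈ -2.1021e+5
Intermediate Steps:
U(b) = -b/14 (U(b) = b*(-1/14) = -b/14)
Z = 3*√455/7 (Z = √(83 - 1/14*(-8)) = √(83 + 4/7) = √(585/7) = 3*√455/7 ≈ 9.1417)
R = 1/(238 + 3*√455/7) (R = 1/(3*√455/7 - 17*(-14)) = 1/(3*√455/7 + 238) = 1/(238 + 3*√455/7) ≈ 0.0040463)
R + 455*(-462) = (1666/395923 - 3*√455/395923) + 455*(-462) = (1666/395923 - 3*√455/395923) - 210210 = -83226972164/395923 - 3*√455/395923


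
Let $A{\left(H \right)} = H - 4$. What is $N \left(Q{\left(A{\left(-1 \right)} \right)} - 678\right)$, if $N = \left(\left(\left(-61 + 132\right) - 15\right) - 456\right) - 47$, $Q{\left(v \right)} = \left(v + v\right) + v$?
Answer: $309771$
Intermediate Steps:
$A{\left(H \right)} = -4 + H$
$Q{\left(v \right)} = 3 v$ ($Q{\left(v \right)} = 2 v + v = 3 v$)
$N = -447$ ($N = \left(\left(71 - 15\right) - 456\right) - 47 = \left(56 - 456\right) - 47 = -400 - 47 = -447$)
$N \left(Q{\left(A{\left(-1 \right)} \right)} - 678\right) = - 447 \left(3 \left(-4 - 1\right) - 678\right) = - 447 \left(3 \left(-5\right) - 678\right) = - 447 \left(-15 - 678\right) = \left(-447\right) \left(-693\right) = 309771$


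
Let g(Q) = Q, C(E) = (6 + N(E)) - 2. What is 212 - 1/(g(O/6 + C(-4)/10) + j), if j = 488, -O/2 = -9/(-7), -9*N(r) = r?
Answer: 6517877/30745 ≈ 212.00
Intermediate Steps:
N(r) = -r/9
O = -18/7 (O = -(-18)/(-7) = -(-18)*(-1)/7 = -2*9/7 = -18/7 ≈ -2.5714)
C(E) = 4 - E/9 (C(E) = (6 - E/9) - 2 = 4 - E/9)
212 - 1/(g(O/6 + C(-4)/10) + j) = 212 - 1/((-18/7/6 + (4 - ⅑*(-4))/10) + 488) = 212 - 1/((-18/7*⅙ + (4 + 4/9)*(⅒)) + 488) = 212 - 1/((-3/7 + (40/9)*(⅒)) + 488) = 212 - 1/((-3/7 + 4/9) + 488) = 212 - 1/(1/63 + 488) = 212 - 1/30745/63 = 212 - 1*63/30745 = 212 - 63/30745 = 6517877/30745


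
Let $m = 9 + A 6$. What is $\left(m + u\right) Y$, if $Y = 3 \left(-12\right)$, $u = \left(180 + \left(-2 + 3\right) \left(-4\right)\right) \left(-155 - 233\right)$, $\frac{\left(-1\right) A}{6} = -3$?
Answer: $2454156$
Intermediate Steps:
$A = 18$ ($A = \left(-6\right) \left(-3\right) = 18$)
$m = 117$ ($m = 9 + 18 \cdot 6 = 9 + 108 = 117$)
$u = -68288$ ($u = \left(180 + 1 \left(-4\right)\right) \left(-388\right) = \left(180 - 4\right) \left(-388\right) = 176 \left(-388\right) = -68288$)
$Y = -36$
$\left(m + u\right) Y = \left(117 - 68288\right) \left(-36\right) = \left(-68171\right) \left(-36\right) = 2454156$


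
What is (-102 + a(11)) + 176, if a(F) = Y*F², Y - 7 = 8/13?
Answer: 12941/13 ≈ 995.46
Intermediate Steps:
Y = 99/13 (Y = 7 + 8/13 = 99/13 ≈ 7.6154)
a(F) = 99*F²/13
(-102 + a(11)) + 176 = (-102 + (99/13)*11²) + 176 = (-102 + (99/13)*121) + 176 = (-102 + 11979/13) + 176 = 10653/13 + 176 = 12941/13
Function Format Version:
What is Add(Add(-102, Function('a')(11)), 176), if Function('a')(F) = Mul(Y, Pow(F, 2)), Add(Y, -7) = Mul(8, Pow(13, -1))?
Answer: Rational(12941, 13) ≈ 995.46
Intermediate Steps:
Y = Rational(99, 13) (Y = Add(7, Mul(8, Pow(13, -1))) = Add(7, Mul(8, Rational(1, 13))) = Add(7, Rational(8, 13)) = Rational(99, 13) ≈ 7.6154)
Function('a')(F) = Mul(Rational(99, 13), Pow(F, 2))
Add(Add(-102, Function('a')(11)), 176) = Add(Add(-102, Mul(Rational(99, 13), Pow(11, 2))), 176) = Add(Add(-102, Mul(Rational(99, 13), 121)), 176) = Add(Add(-102, Rational(11979, 13)), 176) = Add(Rational(10653, 13), 176) = Rational(12941, 13)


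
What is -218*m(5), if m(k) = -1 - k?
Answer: 1308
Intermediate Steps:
-218*m(5) = -218*(-1 - 1*5) = -218*(-1 - 5) = -218*(-6) = 1308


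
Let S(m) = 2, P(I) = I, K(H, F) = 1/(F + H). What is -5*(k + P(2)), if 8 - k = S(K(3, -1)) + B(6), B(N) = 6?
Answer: -10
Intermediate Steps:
k = 0 (k = 8 - (2 + 6) = 8 - 1*8 = 8 - 8 = 0)
-5*(k + P(2)) = -5*(0 + 2) = -5*2 = -10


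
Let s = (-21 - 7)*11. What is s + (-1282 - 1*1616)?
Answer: -3206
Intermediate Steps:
s = -308 (s = -28*11 = -308)
s + (-1282 - 1*1616) = -308 + (-1282 - 1*1616) = -308 + (-1282 - 1616) = -308 - 2898 = -3206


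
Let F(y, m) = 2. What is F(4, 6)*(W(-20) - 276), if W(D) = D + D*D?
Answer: 208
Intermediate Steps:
W(D) = D + D²
F(4, 6)*(W(-20) - 276) = 2*(-20*(1 - 20) - 276) = 2*(-20*(-19) - 276) = 2*(380 - 276) = 2*104 = 208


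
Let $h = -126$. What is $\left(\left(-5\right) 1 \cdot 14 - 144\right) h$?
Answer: $26964$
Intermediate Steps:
$\left(\left(-5\right) 1 \cdot 14 - 144\right) h = \left(\left(-5\right) 1 \cdot 14 - 144\right) \left(-126\right) = \left(\left(-5\right) 14 - 144\right) \left(-126\right) = \left(-70 - 144\right) \left(-126\right) = \left(-214\right) \left(-126\right) = 26964$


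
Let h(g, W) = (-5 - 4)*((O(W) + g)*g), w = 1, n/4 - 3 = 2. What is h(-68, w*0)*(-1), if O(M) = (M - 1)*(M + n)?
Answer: 53856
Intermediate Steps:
n = 20 (n = 12 + 4*2 = 12 + 8 = 20)
O(M) = (-1 + M)*(20 + M) (O(M) = (M - 1)*(M + 20) = (-1 + M)*(20 + M))
h(g, W) = -9*g*(-20 + g + W**2 + 19*W) (h(g, W) = (-5 - 4)*(((-20 + W**2 + 19*W) + g)*g) = -9*(-20 + g + W**2 + 19*W)*g = -9*g*(-20 + g + W**2 + 19*W))
h(-68, w*0)*(-1) = (9*(-68)*(20 - 1*(-68) - (1*0)**2 - 19*0))*(-1) = (9*(-68)*(20 + 68 - 1*0**2 - 19*0))*(-1) = (9*(-68)*(20 + 68 - 1*0 + 0))*(-1) = (9*(-68)*(20 + 68 + 0 + 0))*(-1) = (9*(-68)*88)*(-1) = -53856*(-1) = 53856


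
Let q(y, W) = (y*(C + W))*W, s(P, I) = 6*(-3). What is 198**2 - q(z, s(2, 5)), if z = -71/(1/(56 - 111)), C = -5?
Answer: -1577466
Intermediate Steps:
s(P, I) = -18
z = 3905 (z = -71/(1/(-55)) = -71/(-1/55) = -71*(-55) = 3905)
q(y, W) = W*y*(-5 + W) (q(y, W) = (y*(-5 + W))*W = W*y*(-5 + W))
198**2 - q(z, s(2, 5)) = 198**2 - (-18)*3905*(-5 - 18) = 39204 - (-18)*3905*(-23) = 39204 - 1*1616670 = 39204 - 1616670 = -1577466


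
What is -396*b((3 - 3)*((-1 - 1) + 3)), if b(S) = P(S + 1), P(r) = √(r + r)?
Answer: -396*√2 ≈ -560.03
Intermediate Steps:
P(r) = √2*√r (P(r) = √(2*r) = √2*√r)
b(S) = √2*√(1 + S) (b(S) = √2*√(S + 1) = √2*√(1 + S))
-396*b((3 - 3)*((-1 - 1) + 3)) = -396*√(2 + 2*((3 - 3)*((-1 - 1) + 3))) = -396*√(2 + 2*(0*(-2 + 3))) = -396*√(2 + 2*(0*1)) = -396*√(2 + 2*0) = -396*√(2 + 0) = -396*√2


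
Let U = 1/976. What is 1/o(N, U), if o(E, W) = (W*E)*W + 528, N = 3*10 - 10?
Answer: 238144/125740037 ≈ 0.0018939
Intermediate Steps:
U = 1/976 ≈ 0.0010246
N = 20 (N = 30 - 10 = 20)
o(E, W) = 528 + E*W² (o(E, W) = (E*W)*W + 528 = E*W² + 528 = 528 + E*W²)
1/o(N, U) = 1/(528 + 20*(1/976)²) = 1/(528 + 20*(1/952576)) = 1/(528 + 5/238144) = 1/(125740037/238144) = 238144/125740037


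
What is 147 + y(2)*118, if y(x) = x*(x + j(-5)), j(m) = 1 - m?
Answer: 2035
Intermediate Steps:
y(x) = x*(6 + x) (y(x) = x*(x + (1 - 1*(-5))) = x*(x + (1 + 5)) = x*(x + 6) = x*(6 + x))
147 + y(2)*118 = 147 + (2*(6 + 2))*118 = 147 + (2*8)*118 = 147 + 16*118 = 147 + 1888 = 2035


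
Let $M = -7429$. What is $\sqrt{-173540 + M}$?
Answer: $i \sqrt{180969} \approx 425.4 i$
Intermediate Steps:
$\sqrt{-173540 + M} = \sqrt{-173540 - 7429} = \sqrt{-180969} = i \sqrt{180969}$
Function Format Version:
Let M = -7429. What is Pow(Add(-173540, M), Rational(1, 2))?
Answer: Mul(I, Pow(180969, Rational(1, 2))) ≈ Mul(425.40, I)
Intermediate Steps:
Pow(Add(-173540, M), Rational(1, 2)) = Pow(Add(-173540, -7429), Rational(1, 2)) = Pow(-180969, Rational(1, 2)) = Mul(I, Pow(180969, Rational(1, 2)))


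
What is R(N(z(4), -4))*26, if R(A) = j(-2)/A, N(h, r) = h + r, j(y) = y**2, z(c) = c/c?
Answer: -104/3 ≈ -34.667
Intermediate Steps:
z(c) = 1
R(A) = 4/A (R(A) = (-2)**2/A = 4/A)
R(N(z(4), -4))*26 = (4/(1 - 4))*26 = (4/(-3))*26 = (4*(-1/3))*26 = -4/3*26 = -104/3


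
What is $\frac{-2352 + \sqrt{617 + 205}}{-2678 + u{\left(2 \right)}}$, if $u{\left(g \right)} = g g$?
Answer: $\frac{168}{191} - \frac{\sqrt{822}}{2674} \approx 0.86886$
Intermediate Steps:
$u{\left(g \right)} = g^{2}$
$\frac{-2352 + \sqrt{617 + 205}}{-2678 + u{\left(2 \right)}} = \frac{-2352 + \sqrt{617 + 205}}{-2678 + 2^{2}} = \frac{-2352 + \sqrt{822}}{-2678 + 4} = \frac{-2352 + \sqrt{822}}{-2674} = \left(-2352 + \sqrt{822}\right) \left(- \frac{1}{2674}\right) = \frac{168}{191} - \frac{\sqrt{822}}{2674}$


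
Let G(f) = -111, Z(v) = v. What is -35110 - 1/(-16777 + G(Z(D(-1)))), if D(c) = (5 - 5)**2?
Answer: -592937679/16888 ≈ -35110.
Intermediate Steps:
D(c) = 0 (D(c) = 0**2 = 0)
-35110 - 1/(-16777 + G(Z(D(-1)))) = -35110 - 1/(-16777 - 111) = -35110 - 1/(-16888) = -35110 - 1*(-1/16888) = -35110 + 1/16888 = -592937679/16888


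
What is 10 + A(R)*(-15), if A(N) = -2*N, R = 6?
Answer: 190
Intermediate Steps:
10 + A(R)*(-15) = 10 - 2*6*(-15) = 10 - 12*(-15) = 10 + 180 = 190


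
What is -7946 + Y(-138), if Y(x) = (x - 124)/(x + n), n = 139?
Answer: -8208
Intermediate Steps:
Y(x) = (-124 + x)/(139 + x) (Y(x) = (x - 124)/(x + 139) = (-124 + x)/(139 + x))
-7946 + Y(-138) = -7946 + (-124 - 138)/(139 - 138) = -7946 - 262/1 = -7946 + 1*(-262) = -7946 - 262 = -8208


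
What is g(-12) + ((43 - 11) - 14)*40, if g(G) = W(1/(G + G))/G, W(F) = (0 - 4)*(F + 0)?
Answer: 51839/72 ≈ 719.99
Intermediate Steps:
W(F) = -4*F
g(G) = -2/G² (g(G) = (-4/(G + G))/G = (-4*1/(2*G))/G = (-2/G)/G = -2/G²)
g(-12) + ((43 - 11) - 14)*40 = -2/(-12)² + ((43 - 11) - 14)*40 = -2*1/144 + (32 - 14)*40 = -1/72 + 18*40 = -1/72 + 720 = 51839/72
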